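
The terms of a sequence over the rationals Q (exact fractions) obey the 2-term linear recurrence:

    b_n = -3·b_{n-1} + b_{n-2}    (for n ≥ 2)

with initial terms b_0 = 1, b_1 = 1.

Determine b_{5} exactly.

b_2 = -3·1 + 1·1 = -2
b_3 = -3·-2 + 1·1 = 7
b_4 = -3·7 + 1·-2 = -23
b_5 = -3·-23 + 1·7 = 76

76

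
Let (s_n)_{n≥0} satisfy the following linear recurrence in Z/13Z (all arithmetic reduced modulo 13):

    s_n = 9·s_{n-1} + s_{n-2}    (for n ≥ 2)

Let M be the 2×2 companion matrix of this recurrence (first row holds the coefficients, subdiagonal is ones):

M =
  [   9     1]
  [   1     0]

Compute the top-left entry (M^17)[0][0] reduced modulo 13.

7

(M^17)[0][0] is the top entry after applying M 17 times to the unit state (1, 0). Equivalently it is h_{18} for the auxiliary sequence (h_n) obeying the same recurrence with h_1 = 1 and h_i = 0 for 0 ≤ i < 1:
h_2 = 9·1 + 1·0 = 9
h_3 = 9·9 + 1·1 = 4
h_4 = 9·4 + 1·9 = 6
h_5 = 9·6 + 1·4 = 6
h_6 = 9·6 + 1·6 = 8
h_7 = 9·8 + 1·6 = 0
h_8 = 9·0 + 1·8 = 8
h_9 = 9·8 + 1·0 = 7
h_10 = 9·7 + 1·8 = 6
h_11 = 9·6 + 1·7 = 9
h_12 = 9·9 + 1·6 = 9
h_13 = 9·9 + 1·9 = 12
h_14 = 9·12 + 1·9 = 0
h_15 = 9·0 + 1·12 = 12
h_16 = 9·12 + 1·0 = 4
h_17 = 9·4 + 1·12 = 9
h_18 = 9·9 + 1·4 = 7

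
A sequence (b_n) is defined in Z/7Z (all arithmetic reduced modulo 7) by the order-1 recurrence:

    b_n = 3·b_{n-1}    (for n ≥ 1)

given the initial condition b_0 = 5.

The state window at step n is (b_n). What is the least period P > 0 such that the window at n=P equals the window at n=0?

n=0: window = (5)
n=1: window = (1)
n=2: window = (3)
n=3: window = (2)
n=4: window = (6)
n=5: window = (4)
n=6: window = (5)
window at n=6 equals window at n=0 → period = 6

6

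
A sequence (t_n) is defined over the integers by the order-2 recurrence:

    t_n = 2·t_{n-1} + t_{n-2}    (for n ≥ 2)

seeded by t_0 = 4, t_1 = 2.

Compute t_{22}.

340900576

t_2 = 2·2 + 1·4 = 8
t_3 = 2·8 + 1·2 = 18
t_4 = 2·18 + 1·8 = 44
t_5 = 2·44 + 1·18 = 106
t_6 = 2·106 + 1·44 = 256
t_7 = 2·256 + 1·106 = 618
t_8 = 2·618 + 1·256 = 1492
t_9 = 2·1492 + 1·618 = 3602
t_10 = 2·3602 + 1·1492 = 8696
t_11 = 2·8696 + 1·3602 = 20994
t_12 = 2·20994 + 1·8696 = 50684
t_13 = 2·50684 + 1·20994 = 122362
t_14 = 2·122362 + 1·50684 = 295408
t_15 = 2·295408 + 1·122362 = 713178
t_16 = 2·713178 + 1·295408 = 1721764
t_17 = 2·1721764 + 1·713178 = 4156706
t_18 = 2·4156706 + 1·1721764 = 10035176
t_19 = 2·10035176 + 1·4156706 = 24227058
t_20 = 2·24227058 + 1·10035176 = 58489292
t_21 = 2·58489292 + 1·24227058 = 141205642
t_22 = 2·141205642 + 1·58489292 = 340900576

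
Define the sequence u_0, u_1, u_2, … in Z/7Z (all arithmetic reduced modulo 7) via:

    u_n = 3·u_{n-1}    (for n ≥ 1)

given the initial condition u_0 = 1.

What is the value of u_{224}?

u_1 = 3·1 = 3
u_2 = 3·3 = 2
u_3 = 3·2 = 6
u_4 = 3·6 = 4
u_5 = 3·4 = 5
u_6 = 3·5 = 1
(u_6) = (1) = (u_0), so the sequence has period 6.
224 ≡ 2 (mod 6), hence u_224 = u_2 = 2.

2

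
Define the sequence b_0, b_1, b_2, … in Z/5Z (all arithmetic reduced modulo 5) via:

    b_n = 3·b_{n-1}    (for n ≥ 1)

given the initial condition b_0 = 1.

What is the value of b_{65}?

b_1 = 3·1 = 3
b_2 = 3·3 = 4
b_3 = 3·4 = 2
b_4 = 3·2 = 1
(b_4) = (1) = (b_0), so the sequence has period 4.
65 ≡ 1 (mod 4), hence b_65 = b_1 = 3.

3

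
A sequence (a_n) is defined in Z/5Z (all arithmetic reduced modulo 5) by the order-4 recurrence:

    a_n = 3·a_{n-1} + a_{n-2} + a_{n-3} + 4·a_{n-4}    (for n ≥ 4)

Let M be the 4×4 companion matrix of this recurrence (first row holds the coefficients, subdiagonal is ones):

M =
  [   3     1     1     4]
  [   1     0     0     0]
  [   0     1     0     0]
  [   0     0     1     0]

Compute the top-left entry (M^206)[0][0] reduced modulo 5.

(M^206)[0][0] is the top entry after applying M 206 times to the unit state (1, 0, 0, 0). Equivalently it is h_{209} for the auxiliary sequence (h_n) obeying the same recurrence with h_3 = 1 and h_i = 0 for 0 ≤ i < 3:
h_4 = 3·1 + 1·0 + 1·0 + 4·0 = 3
h_5 = 3·3 + 1·1 + 1·0 + 4·0 = 0
h_6 = 3·0 + 1·3 + 1·1 + 4·0 = 4
h_7 = 3·4 + 1·0 + 1·3 + 4·1 = 4
h_8 = 3·4 + 1·4 + 1·0 + 4·3 = 3
h_9 = 3·3 + 1·4 + 1·4 + 4·0 = 2
h_10 = 3·2 + 1·3 + 1·4 + 4·4 = 4
h_11 = 3·4 + 1·2 + 1·3 + 4·4 = 3
h_12 = 3·3 + 1·4 + 1·2 + 4·3 = 2
h_13 = 3·2 + 1·3 + 1·4 + 4·2 = 1
h_14 = 3·1 + 1·2 + 1·3 + 4·4 = 4
h_15 = 3·4 + 1·1 + 1·2 + 4·3 = 2
h_16 = 3·2 + 1·4 + 1·1 + 4·2 = 4
h_17 = 3·4 + 1·2 + 1·4 + 4·1 = 2
h_18 = 3·2 + 1·4 + 1·2 + 4·4 = 3
h_19 = 3·3 + 1·2 + 1·4 + 4·2 = 3
h_20 = 3·3 + 1·3 + 1·2 + 4·4 = 0
h_21 = 3·0 + 1·3 + 1·3 + 4·2 = 4
h_22 = 3·4 + 1·0 + 1·3 + 4·3 = 2
h_23 = 3·2 + 1·4 + 1·0 + 4·3 = 2
h_24 = 3·2 + 1·2 + 1·4 + 4·0 = 2
h_25 = 3·2 + 1·2 + 1·2 + 4·4 = 1
h_26 = 3·1 + 1·2 + 1·2 + 4·2 = 0
h_27 = 3·0 + 1·1 + 1·2 + 4·2 = 1
h_28 = 3·1 + 1·0 + 1·1 + 4·2 = 2
h_29 = 3·2 + 1·1 + 1·0 + 4·1 = 1
h_30 = 3·1 + 1·2 + 1·1 + 4·0 = 1
h_31 = 3·1 + 1·1 + 1·2 + 4·1 = 0
h_32 = 3·0 + 1·1 + 1·1 + 4·2 = 0
h_33 = 3·0 + 1·0 + 1·1 + 4·1 = 0
h_34 = 3·0 + 1·0 + 1·0 + 4·1 = 4
h_35 = 3·4 + 1·0 + 1·0 + 4·0 = 2
h_36 = 3·2 + 1·4 + 1·0 + 4·0 = 0
h_37 = 3·0 + 1·2 + 1·4 + 4·0 = 1
h_38 = 3·1 + 1·0 + 1·2 + 4·4 = 1
h_39 = 3·1 + 1·1 + 1·0 + 4·2 = 2
h_40 = 3·2 + 1·1 + 1·1 + 4·0 = 3
h_41 = 3·3 + 1·2 + 1·1 + 4·1 = 1
h_42 = 3·1 + 1·3 + 1·2 + 4·1 = 2
h_43 = 3·2 + 1·1 + 1·3 + 4·2 = 3
h_44 = 3·3 + 1·2 + 1·1 + 4·3 = 4
h_45 = 3·4 + 1·3 + 1·2 + 4·1 = 1
h_46 = 3·1 + 1·4 + 1·3 + 4·2 = 3
h_47 = 3·3 + 1·1 + 1·4 + 4·3 = 1
h_48 = 3·1 + 1·3 + 1·1 + 4·4 = 3
h_49 = 3·3 + 1·1 + 1·3 + 4·1 = 2
h_50 = 3·2 + 1·3 + 1·1 + 4·3 = 2
h_51 = 3·2 + 1·2 + 1·3 + 4·1 = 0
h_52 = 3·0 + 1·2 + 1·2 + 4·3 = 1
h_53 = 3·1 + 1·0 + 1·2 + 4·2 = 3
h_54 = 3·3 + 1·1 + 1·0 + 4·2 = 3
h_55 = 3·3 + 1·3 + 1·1 + 4·0 = 3
h_56 = 3·3 + 1·3 + 1·3 + 4·1 = 4
h_57 = 3·4 + 1·3 + 1·3 + 4·3 = 0
h_58 = 3·0 + 1·4 + 1·3 + 4·3 = 4
h_59 = 3·4 + 1·0 + 1·4 + 4·3 = 3
h_60 = 3·3 + 1·4 + 1·0 + 4·4 = 4
h_61 = 3·4 + 1·3 + 1·4 + 4·0 = 4
h_62 = 3·4 + 1·4 + 1·3 + 4·4 = 0
h_63 = 3·0 + 1·4 + 1·4 + 4·3 = 0
h_64 = 3·0 + 1·0 + 1·4 + 4·4 = 0
h_65 = 3·0 + 1·0 + 1·0 + 4·4 = 1
(h_62, h_63, h_64, h_65) = (0, 0, 0, 1) = (h_0, h_1, h_2, h_3), so the sequence has period 62.
209 ≡ 23 (mod 62), hence h_209 = h_23 = 2.

2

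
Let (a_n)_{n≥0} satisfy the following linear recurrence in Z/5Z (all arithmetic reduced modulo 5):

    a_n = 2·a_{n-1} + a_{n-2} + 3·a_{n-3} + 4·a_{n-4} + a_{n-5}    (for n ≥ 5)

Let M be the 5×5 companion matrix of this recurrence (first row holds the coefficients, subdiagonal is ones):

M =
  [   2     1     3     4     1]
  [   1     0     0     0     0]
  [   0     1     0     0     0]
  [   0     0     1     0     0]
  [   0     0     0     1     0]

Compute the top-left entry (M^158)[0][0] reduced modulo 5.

0

(M^158)[0][0] is the top entry after applying M 158 times to the unit state (1, 0, 0, 0, 0). Equivalently it is h_{162} for the auxiliary sequence (h_n) obeying the same recurrence with h_4 = 1 and h_i = 0 for 0 ≤ i < 4:
h_5 = 2·1 + 1·0 + 3·0 + 4·0 + 1·0 = 2
h_6 = 2·2 + 1·1 + 3·0 + 4·0 + 1·0 = 0
h_7 = 2·0 + 1·2 + 3·1 + 4·0 + 1·0 = 0
h_8 = 2·0 + 1·0 + 3·2 + 4·1 + 1·0 = 0
h_9 = 2·0 + 1·0 + 3·0 + 4·2 + 1·1 = 4
h_10 = 2·4 + 1·0 + 3·0 + 4·0 + 1·2 = 0
Continuing the recurrence:
  h_11 = 4;  h_12 = 0;  h_13 = 0;  h_14 = 1;  h_15 = 3;  h_16 = 1
  h_17 = 3;  h_18 = 0;  h_19 = 4;  h_20 = 4;  h_21 = 0;  h_22 = 4
  h_23 = 1;  h_24 = 1;  h_25 = 4;  h_26 = 3;  h_27 = 1;  h_28 = 2
  h_29 = 1;  h_30 = 3;  h_31 = 0;  h_32 = 0;  h_33 = 0;  h_34 = 3
  h_35 = 4;  h_36 = 1;  h_37 = 0;  h_38 = 0;  h_39 = 2;  h_40 = 2
  h_41 = 2;  h_42 = 2;  h_43 = 0;  h_44 = 3;  h_45 = 2;  h_46 = 2
  h_47 = 2;  h_48 = 4;  h_49 = 2;  h_50 = 4;  h_51 = 2;  h_52 = 2
  h_53 = 0;  h_54 = 1;  h_55 = 0;  h_56 = 1;  h_57 = 2;  h_58 = 4
  h_59 = 4;  h_60 = 2;  h_61 = 4;  h_62 = 0;  h_63 = 0;  h_64 = 4
  h_65 = 1;  h_66 = 0;  h_67 = 3;  h_68 = 0;  h_69 = 1;  h_70 = 2
  h_71 = 2;  h_72 = 2;  h_73 = 1;  h_74 = 4;  h_75 = 0;  h_76 = 2
  h_77 = 2;  h_78 = 3;  h_79 = 3;  h_80 = 3;  h_81 = 3;  h_82 = 2
  h_83 = 1;  h_84 = 3;  h_85 = 3;  h_86 = 3;  h_87 = 4;  h_88 = 3
  h_89 = 4;  h_90 = 3;  h_91 = 3;  h_92 = 2;  h_93 = 0;  h_94 = 2
  h_95 = 0;  h_96 = 3;  h_97 = 4;  h_98 = 4;  h_99 = 3;  h_100 = 4
  h_101 = 2;  h_102 = 2;  h_103 = 4;  h_104 = 0;  h_105 = 2;  h_106 = 1
  h_107 = 2;  h_108 = 0;  h_109 = 3;  h_110 = 3;  h_111 = 3;  h_112 = 0
  h_113 = 4;  h_114 = 2;  h_115 = 3;  h_116 = 3;  h_117 = 1;  h_118 = 1
  h_119 = 1;  h_120 = 1;  h_121 = 3;  h_122 = 0;  h_123 = 1;  h_124 = 1
  h_125 = 1;  h_126 = 4;  h_127 = 1;  h_128 = 4;  h_129 = 1;  h_130 = 1
  h_131 = 3;  h_132 = 2;  h_133 = 3;  h_134 = 2;  h_135 = 1;  h_136 = 4
  h_137 = 4;  h_138 = 1;  h_139 = 4;  h_140 = 3;  h_141 = 3;  h_142 = 4
  h_143 = 2;  h_144 = 3;  h_145 = 0;  h_146 = 3;  h_147 = 2;  h_148 = 1
  h_149 = 1;  h_150 = 1;  h_151 = 2;  h_152 = 4;  h_153 = 3;  h_154 = 1
  h_155 = 1;  h_156 = 0;  h_157 = 0;  h_158 = 0;  h_159 = 0;  h_160 = 1
h_161 = 2·1 + 1·0 + 3·0 + 4·0 + 1·0 = 2
h_162 = 2·2 + 1·1 + 3·0 + 4·0 + 1·0 = 0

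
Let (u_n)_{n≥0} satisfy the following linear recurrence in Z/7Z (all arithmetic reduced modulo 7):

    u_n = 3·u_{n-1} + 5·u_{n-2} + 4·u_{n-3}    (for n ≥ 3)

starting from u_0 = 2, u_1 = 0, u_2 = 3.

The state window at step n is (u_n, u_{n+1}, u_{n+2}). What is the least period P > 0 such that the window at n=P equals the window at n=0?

n=0: window = (2, 0, 3)
n=1: window = (0, 3, 3)
n=2: window = (3, 3, 3)
n=3: window = (3, 3, 1)
n=4: window = (3, 1, 2)
n=5: window = (1, 2, 2)
n=6: window = (2, 2, 6)
n=7: window = (2, 6, 1)
n=8: window = (6, 1, 6)
n=9: window = (1, 6, 5)
n=10: window = (6, 5, 0)
n=11: window = (5, 0, 0)
n=12: window = (0, 0, 6)
n=13: window = (0, 6, 4)
n=14: window = (6, 4, 0)
n=15: window = (4, 0, 2)
n=16: window = (0, 2, 1)
n=17: window = (2, 1, 6)
n=18: window = (1, 6, 3)
n=19: window = (6, 3, 1)
n=20: window = (3, 1, 0)
n=21: window = (1, 0, 3)
n=22: window = (0, 3, 6)
n=23: window = (3, 6, 5)
n=24: window = (6, 5, 1)
n=25: window = (5, 1, 3)
n=26: window = (1, 3, 6)
n=27: window = (3, 6, 2)
n=28: window = (6, 2, 6)
n=29: window = (2, 6, 3)
n=30: window = (6, 3, 5)
n=31: window = (3, 5, 5)
n=32: window = (5, 5, 3)
n=33: window = (5, 3, 5)
n=34: window = (3, 5, 1)
n=35: window = (5, 1, 5)
n=36: window = (1, 5, 5)
n=37: window = (5, 5, 2)
n=38: window = (5, 2, 2)
n=39: window = (2, 2, 1)
n=40: window = (2, 1, 0)
…
n=46: window = (2, 0, 2)
n=47: window = (0, 2, 0)
n=48: window = (2, 0, 3)
window at n=48 equals window at n=0 → period = 48

48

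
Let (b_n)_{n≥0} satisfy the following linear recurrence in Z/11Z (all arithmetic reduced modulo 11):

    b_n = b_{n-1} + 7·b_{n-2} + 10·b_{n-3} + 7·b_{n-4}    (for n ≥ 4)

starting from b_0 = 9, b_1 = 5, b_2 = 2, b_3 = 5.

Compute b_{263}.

b_4 = 1·5 + 7·2 + 10·5 + 7·9 = 0
b_5 = 1·0 + 7·5 + 10·2 + 7·5 = 2
b_6 = 1·2 + 7·0 + 10·5 + 7·2 = 0
b_7 = 1·0 + 7·2 + 10·0 + 7·5 = 5
b_8 = 1·5 + 7·0 + 10·2 + 7·0 = 3
b_9 = 1·3 + 7·5 + 10·0 + 7·2 = 8
Continuing the recurrence:
  b_10 = 2;  b_11 = 2;  b_12 = 7;  b_13 = 9;  b_14 = 4;  b_15 = 8
  b_16 = 10;  b_17 = 4;  b_18 = 6;  b_19 = 3;  b_20 = 1;  b_21 = 0
  b_22 = 2;  b_23 = 0;  b_24 = 10;  b_25 = 8;  b_26 = 4;  b_27 = 6
  b_28 = 8;  b_29 = 3;  b_30 = 4;  b_31 = 4;  b_32 = 8;  b_33 = 9
  b_34 = 1;  b_35 = 7;  b_36 = 6;  b_37 = 7;  b_38 = 5;  b_39 = 9
  b_40 = 2;  b_41 = 10;  b_42 = 6;  b_43 = 5;  b_44 = 7;  b_45 = 7
  b_46 = 5;  b_47 = 5;  b_48 = 5;  b_49 = 7;  b_50 = 6;  b_51 = 8
  b_52 = 1;  b_53 = 1;  b_54 = 9;  b_55 = 5;  b_56 = 8;  b_57 = 8
  b_58 = 1;  b_59 = 7;  b_60 = 7;  b_61 = 1;  b_62 = 6;  b_63 = 0
  b_64 = 2;  b_65 = 3;  b_66 = 4;  b_67 = 1;  b_68 = 7;  b_69 = 9
  b_70 = 8;  b_71 = 5;  b_72 = 2;  b_73 = 4;  b_74 = 3;  b_75 = 9
  b_76 = 7;  b_77 = 7;  b_78 = 2;  b_79 = 8;  b_80 = 9;  b_81 = 2
  b_82 = 5;  b_83 = 0;  b_84 = 8;  b_85 = 6;  b_86 = 9;  b_87 = 10
  b_88 = 2;  b_89 = 6;  b_90 = 7;  b_91 = 7;  b_92 = 9;  b_93 = 5
  b_94 = 0;  b_95 = 9;  b_96 = 1;  b_97 = 0;  b_98 = 9;  b_99 = 5
  b_100 = 9;  b_101 = 2;  b_102 = 2;  b_103 = 9;  b_104 = 7;  b_105 = 5
  b_106 = 4;  b_107 = 7;  b_108 = 2;  b_109 = 5;  b_110 = 7;  b_111 = 1
  b_112 = 4;  b_113 = 6;  b_114 = 5;  b_115 = 6;  b_116 = 8;  b_117 = 10
  b_118 = 7;  b_119 = 1;  b_120 = 8;  b_121 = 1;  b_122 = 6;  b_123 = 1
  b_124 = 10;  b_125 = 7;  b_126 = 8;  b_127 = 10;  b_128 = 8;  b_129 = 9
  b_130 = 1;  b_131 = 5;  b_132 = 4;  b_133 = 2;  b_134 = 10;  b_135 = 0
  b_136 = 8;  b_137 = 1;  b_138 = 6;  b_139 = 5;  b_140 = 3;  b_141 = 6
  b_142 = 9;  b_143 = 6;  b_144 = 7;  b_145 = 5;  b_146 = 1;  b_147 = 5
  b_148 = 1;  b_149 = 4;  b_150 = 2;  b_151 = 9;  b_152 = 4;  b_153 = 5
  b_154 = 5;  b_155 = 0;  b_156 = 3;  b_157 = 0;  b_158 = 1;  b_159 = 9
  b_160 = 4;  b_161 = 0;  b_162 = 4;  b_163 = 8;  b_164 = 9;  b_165 = 6
  b_166 = 1;  b_167 = 2;  b_168 = 0;  b_169 = 0;  b_170 = 5;  b_171 = 8
  b_172 = 10;  b_173 = 6;  b_174 = 4;  b_175 = 4;  b_176 = 8;  b_177 = 8
  b_178 = 0;  b_179 = 10;  b_180 = 3;  b_181 = 8;  b_182 = 8;  b_183 = 10
  b_184 = 2;  b_185 = 10;  b_186 = 4;  b_187 = 10;  b_188 = 9;  b_189 = 2
  b_190 = 6;  b_191 = 4;  b_192 = 8;  b_193 = 0;  b_194 = 6;  b_195 = 4
  b_196 = 3;  b_197 = 3;  b_198 = 7;  b_199 = 9;  b_200 = 10;  b_201 = 10
  b_202 = 10;  b_203 = 1;  b_204 = 10;  b_205 = 0;  b_206 = 7;  b_207 = 4
  b_208 = 2;  b_209 = 1;  b_210 = 5;  b_211 = 5;  b_212 = 9;  b_213 = 2
  b_214 = 7;  b_215 = 3;  b_216 = 3;  b_217 = 9;  b_218 = 10;  b_219 = 3
  b_220 = 8;  b_221 = 5;  b_222 = 7;  b_223 = 0;  b_224 = 1;  b_225 = 7
  b_226 = 8;  b_227 = 1;  b_228 = 2;  b_229 = 6;  b_230 = 9;  b_231 = 1
  b_232 = 6;  b_233 = 2;  b_234 = 7;  b_235 = 0;  b_236 = 1;  b_237 = 8
  b_238 = 9;  b_239 = 9;  b_240 = 5;  b_241 = 5;  b_242 = 6;  b_243 = 0
  b_244 = 6;  b_245 = 2;  b_246 = 9;  b_247 = 6;  b_248 = 10;  b_249 = 2
  b_250 = 8;  b_251 = 10;  b_252 = 2;  b_253 = 1;  b_254 = 6;  b_255 = 4
  b_256 = 4;  b_257 = 0;  b_258 = 0;  b_259 = 2;  b_260 = 8;  b_261 = 0
b_262 = 1·0 + 7·8 + 10·2 + 7·0 = 10
b_263 = 1·10 + 7·0 + 10·8 + 7·2 = 5

5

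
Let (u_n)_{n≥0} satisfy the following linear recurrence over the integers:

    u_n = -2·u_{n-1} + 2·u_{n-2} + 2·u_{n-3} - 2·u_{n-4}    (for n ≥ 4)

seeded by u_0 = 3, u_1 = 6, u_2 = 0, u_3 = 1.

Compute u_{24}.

u_4 = -2·1 + 2·0 + 2·6 + -2·3 = 4
u_5 = -2·4 + 2·1 + 2·0 + -2·6 = -18
u_6 = -2·-18 + 2·4 + 2·1 + -2·0 = 46
u_7 = -2·46 + 2·-18 + 2·4 + -2·1 = -122
u_8 = -2·-122 + 2·46 + 2·-18 + -2·4 = 292
u_9 = -2·292 + 2·-122 + 2·46 + -2·-18 = -700
u_10 = -2·-700 + 2·292 + 2·-122 + -2·46 = 1648
u_11 = -2·1648 + 2·-700 + 2·292 + -2·-122 = -3868
u_12 = -2·-3868 + 2·1648 + 2·-700 + -2·292 = 9048
u_13 = -2·9048 + 2·-3868 + 2·1648 + -2·-700 = -21136
u_14 = -2·-21136 + 2·9048 + 2·-3868 + -2·1648 = 49336
u_15 = -2·49336 + 2·-21136 + 2·9048 + -2·-3868 = -115112
u_16 = -2·-115112 + 2·49336 + 2·-21136 + -2·9048 = 268528
u_17 = -2·268528 + 2·-115112 + 2·49336 + -2·-21136 = -626336
u_18 = -2·-626336 + 2·268528 + 2·-115112 + -2·49336 = 1460832
u_19 = -2·1460832 + 2·-626336 + 2·268528 + -2·-115112 = -3407056
u_20 = -2·-3407056 + 2·1460832 + 2·-626336 + -2·268528 = 7946048
u_21 = -2·7946048 + 2·-3407056 + 2·1460832 + -2·-626336 = -18531872
u_22 = -2·-18531872 + 2·7946048 + 2·-3407056 + -2·1460832 = 43220064
u_23 = -2·43220064 + 2·-18531872 + 2·7946048 + -2·-3407056 = -100797664
u_24 = -2·-100797664 + 2·43220064 + 2·-18531872 + -2·7946048 = 235079616

235079616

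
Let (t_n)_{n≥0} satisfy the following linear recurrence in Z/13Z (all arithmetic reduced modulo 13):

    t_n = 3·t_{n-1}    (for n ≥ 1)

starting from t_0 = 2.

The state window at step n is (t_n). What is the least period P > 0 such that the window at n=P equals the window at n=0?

3

n=0: window = (2)
n=1: window = (6)
n=2: window = (5)
n=3: window = (2)
window at n=3 equals window at n=0 → period = 3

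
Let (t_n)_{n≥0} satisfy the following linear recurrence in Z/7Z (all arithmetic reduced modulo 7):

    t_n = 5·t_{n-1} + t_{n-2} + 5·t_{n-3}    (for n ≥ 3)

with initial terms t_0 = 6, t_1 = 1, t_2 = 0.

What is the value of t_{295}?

0

t_3 = 5·0 + 1·1 + 5·6 = 3
t_4 = 5·3 + 1·0 + 5·1 = 6
t_5 = 5·6 + 1·3 + 5·0 = 5
t_6 = 5·5 + 1·6 + 5·3 = 4
t_7 = 5·4 + 1·5 + 5·6 = 6
t_8 = 5·6 + 1·4 + 5·5 = 3
Continuing the recurrence:
  t_9 = 6;  t_10 = 0;  t_11 = 0;  t_12 = 2;  t_13 = 3;  t_14 = 3
  t_15 = 0;  t_16 = 4;  t_17 = 0;  t_18 = 4;  t_19 = 5;  t_20 = 1
  t_21 = 2;  t_22 = 1;  t_23 = 5;  t_24 = 1;  t_25 = 1;  t_26 = 3
  t_27 = 0;  t_28 = 1;  t_29 = 6;  t_30 = 3;  t_31 = 5;  t_32 = 2
  t_33 = 2;  t_34 = 2;  t_35 = 1;  t_36 = 3;  t_37 = 5;  t_38 = 5
  t_39 = 3;  t_40 = 3;  t_41 = 1;  t_42 = 2;  t_43 = 5;  t_44 = 4
  t_45 = 0;  t_46 = 1;  t_47 = 4;  t_48 = 0;  t_49 = 2;  t_50 = 2
  t_51 = 5;  t_52 = 2;  t_53 = 4;  t_54 = 5;  t_55 = 4;  t_56 = 3
  t_57 = 2;  t_58 = 5;  t_59 = 0;  t_60 = 1;  t_61 = 2;  t_62 = 4
  t_63 = 6;  t_64 = 2;  t_65 = 1;  t_66 = 2;  t_67 = 0;  t_68 = 0
  t_69 = 3;  t_70 = 1;  t_71 = 1;  t_72 = 0;  t_73 = 6;  t_74 = 0
  t_75 = 6;  t_76 = 4;  t_77 = 5;  t_78 = 3;  t_79 = 5;  t_80 = 4
  t_81 = 5;  t_82 = 5;  t_83 = 1;  t_84 = 0;  t_85 = 5;  t_86 = 2
  t_87 = 1;  t_88 = 4;  t_89 = 3;  t_90 = 3;  t_91 = 3;  t_92 = 5
  t_93 = 1;  t_94 = 4;  t_95 = 4;  t_96 = 1;  t_97 = 1;  t_98 = 5
  t_99 = 3;  t_100 = 4;  t_101 = 6;  t_102 = 0;  t_103 = 5;  t_104 = 6
  t_105 = 0;  t_106 = 3;  t_107 = 3;  t_108 = 4;  t_109 = 3;  t_110 = 6
  t_111 = 4;  t_112 = 6;  t_113 = 1;  t_114 = 3;  t_115 = 4;  t_116 = 0
  t_117 = 5;  t_118 = 3;  t_119 = 6;  t_120 = 2;  t_121 = 3;  t_122 = 5
  t_123 = 3;  t_124 = 0;  t_125 = 0;  t_126 = 1;  t_127 = 5;  t_128 = 5
  t_129 = 0;  t_130 = 2;  t_131 = 0;  t_132 = 2;  t_133 = 6;  t_134 = 4
  t_135 = 1;  t_136 = 4;  t_137 = 6;  t_138 = 4;  t_139 = 4;  t_140 = 5
  t_141 = 0;  t_142 = 4;  t_143 = 3;  t_144 = 5;  t_145 = 6;  t_146 = 1
  t_147 = 1;  t_148 = 1;  t_149 = 4;  t_150 = 5;  t_151 = 6;  t_152 = 6
  t_153 = 5;  t_154 = 5;  t_155 = 4;  t_156 = 1;  t_157 = 6;  t_158 = 2
  t_159 = 0;  t_160 = 4;  t_161 = 2;  t_162 = 0;  t_163 = 1;  t_164 = 1
  t_165 = 6;  t_166 = 1;  t_167 = 2;  t_168 = 6;  t_169 = 2;  t_170 = 5
  t_171 = 1;  t_172 = 6;  t_173 = 0;  t_174 = 4;  t_175 = 1;  t_176 = 2
  t_177 = 3;  t_178 = 1;  t_179 = 4;  t_180 = 1;  t_181 = 0;  t_182 = 0
  t_183 = 5;  t_184 = 4;  t_185 = 4;  t_186 = 0;  t_187 = 3;  t_188 = 0
  t_189 = 3;  t_190 = 2;  t_191 = 6;  t_192 = 5;  t_193 = 6;  t_194 = 2
  t_195 = 6;  t_196 = 6;  t_197 = 4;  t_198 = 0;  t_199 = 6;  t_200 = 1
  t_201 = 4;  t_202 = 2;  t_203 = 5;  t_204 = 5;  t_205 = 5;  t_206 = 6
  t_207 = 4;  t_208 = 2;  t_209 = 2;  t_210 = 4;  t_211 = 4;  t_212 = 6
  t_213 = 5;  t_214 = 2;  t_215 = 3;  t_216 = 0;  t_217 = 6;  t_218 = 3
  t_219 = 0;  t_220 = 5;  t_221 = 5;  t_222 = 2;  t_223 = 5;  t_224 = 3
  t_225 = 2;  t_226 = 3;  t_227 = 4;  t_228 = 5;  t_229 = 2;  t_230 = 0
  t_231 = 6;  t_232 = 5;  t_233 = 3;  t_234 = 1;  t_235 = 5;  t_236 = 6
  t_237 = 5;  t_238 = 0;  t_239 = 0;  t_240 = 4;  t_241 = 6;  t_242 = 6
  t_243 = 0;  t_244 = 1;  t_245 = 0;  t_246 = 1;  t_247 = 3;  t_248 = 2
  t_249 = 4;  t_250 = 2;  t_251 = 3;  t_252 = 2;  t_253 = 2;  t_254 = 6
  t_255 = 0;  t_256 = 2;  t_257 = 5;  t_258 = 6;  t_259 = 3;  t_260 = 4
  t_261 = 4;  t_262 = 4;  t_263 = 2;  t_264 = 6;  t_265 = 3;  t_266 = 3
  t_267 = 6;  t_268 = 6;  t_269 = 2;  t_270 = 4;  t_271 = 3;  t_272 = 1
  t_273 = 0;  t_274 = 2;  t_275 = 1;  t_276 = 0;  t_277 = 4;  t_278 = 4
  t_279 = 3;  t_280 = 4;  t_281 = 1;  t_282 = 3;  t_283 = 1;  t_284 = 6
  t_285 = 4;  t_286 = 3;  t_287 = 0;  t_288 = 2;  t_289 = 4;  t_290 = 1
  t_291 = 5;  t_292 = 4;  t_293 = 2
t_294 = 5·2 + 1·4 + 5·5 = 4
t_295 = 5·4 + 1·2 + 5·4 = 0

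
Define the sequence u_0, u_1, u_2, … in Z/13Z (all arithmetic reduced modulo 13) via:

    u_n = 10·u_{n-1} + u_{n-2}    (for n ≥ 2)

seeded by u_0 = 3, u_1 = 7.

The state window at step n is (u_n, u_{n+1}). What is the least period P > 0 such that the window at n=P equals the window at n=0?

52

n=0: window = (3, 7)
n=1: window = (7, 8)
n=2: window = (8, 9)
n=3: window = (9, 7)
n=4: window = (7, 1)
n=5: window = (1, 4)
n=6: window = (4, 2)
n=7: window = (2, 11)
n=8: window = (11, 8)
n=9: window = (8, 0)
n=10: window = (0, 8)
n=11: window = (8, 2)
n=12: window = (2, 2)
n=13: window = (2, 9)
n=14: window = (9, 1)
n=15: window = (1, 6)
n=16: window = (6, 9)
n=17: window = (9, 5)
n=18: window = (5, 7)
n=19: window = (7, 10)
n=20: window = (10, 3)
n=21: window = (3, 1)
n=22: window = (1, 0)
n=23: window = (0, 1)
n=24: window = (1, 10)
n=25: window = (10, 10)
n=26: window = (10, 6)
n=27: window = (6, 5)
n=28: window = (5, 4)
n=29: window = (4, 6)
n=30: window = (6, 12)
n=31: window = (12, 9)
n=32: window = (9, 11)
n=33: window = (11, 2)
n=34: window = (2, 5)
n=35: window = (5, 0)
n=36: window = (0, 5)
n=37: window = (5, 11)
n=38: window = (11, 11)
n=39: window = (11, 4)
n=40: window = (4, 12)
…
n=50: window = (12, 3)
n=51: window = (3, 3)
n=52: window = (3, 7)
window at n=52 equals window at n=0 → period = 52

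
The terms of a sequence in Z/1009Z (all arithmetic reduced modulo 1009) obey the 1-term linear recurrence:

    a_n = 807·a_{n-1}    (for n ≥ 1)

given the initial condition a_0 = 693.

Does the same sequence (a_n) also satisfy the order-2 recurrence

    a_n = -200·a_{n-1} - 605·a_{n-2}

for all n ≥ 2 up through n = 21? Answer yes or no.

Terms a_0..a_21: 693, 265, 956, 616, 684, 65, 996, 608, 282, 549, 92, 587, 488, 306, 746, 658, 272, 551, 697, 466, 714, 59
n=2: candidate gives 956, actual a_2 = 956 ✓
n=3: candidate gives 616, actual a_3 = 616 ✓
n=4: candidate gives 684, actual a_4 = 684 ✓
n=5: candidate gives 65, actual a_5 = 65 ✓
n=6: candidate gives 996, actual a_6 = 996 ✓
n=7: candidate gives 608, actual a_7 = 608 ✓
n=8: candidate gives 282, actual a_8 = 282 ✓
n=9: candidate gives 549, actual a_9 = 549 ✓
n=10: candidate gives 92, actual a_10 = 92 ✓
n=11: candidate gives 587, actual a_11 = 587 ✓
n=12: candidate gives 488, actual a_12 = 488 ✓
n=13: candidate gives 306, actual a_13 = 306 ✓
n=14: candidate gives 746, actual a_14 = 746 ✓
n=15: candidate gives 658, actual a_15 = 658 ✓
n=16: candidate gives 272, actual a_16 = 272 ✓
n=17: candidate gives 551, actual a_17 = 551 ✓
n=18: candidate gives 697, actual a_18 = 697 ✓
n=19: candidate gives 466, actual a_19 = 466 ✓
n=20: candidate gives 714, actual a_20 = 714 ✓
n=21: candidate gives 59, actual a_21 = 59 ✓

yes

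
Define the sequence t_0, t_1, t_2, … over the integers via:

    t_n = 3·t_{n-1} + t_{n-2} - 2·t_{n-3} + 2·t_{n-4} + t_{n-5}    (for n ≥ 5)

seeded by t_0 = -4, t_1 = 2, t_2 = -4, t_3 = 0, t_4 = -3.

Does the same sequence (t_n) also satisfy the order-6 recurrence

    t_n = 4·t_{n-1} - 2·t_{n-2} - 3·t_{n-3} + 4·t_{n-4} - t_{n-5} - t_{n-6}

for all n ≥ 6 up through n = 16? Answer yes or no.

Terms t_0..t_16: -4, 2, -4, 0, -3, -1, -12, -35, -121, -379, -1213, -3858, -12306, -39229, -125082, -398792, -1271470
n=6: candidate gives -12, actual t_6 = -12 ✓
n=7: candidate gives -35, actual t_7 = -35 ✓
n=8: candidate gives -121, actual t_8 = -121 ✓
n=9: candidate gives -379, actual t_9 = -379 ✓
n=10: candidate gives -1213, actual t_10 = -1213 ✓
n=11: candidate gives -3858, actual t_11 = -3858 ✓
n=12: candidate gives -12306, actual t_12 = -12306 ✓
n=13: candidate gives -39229, actual t_13 = -39229 ✓
n=14: candidate gives -125082, actual t_14 = -125082 ✓
n=15: candidate gives -398792, actual t_15 = -398792 ✓
n=16: candidate gives -1271470, actual t_16 = -1271470 ✓

yes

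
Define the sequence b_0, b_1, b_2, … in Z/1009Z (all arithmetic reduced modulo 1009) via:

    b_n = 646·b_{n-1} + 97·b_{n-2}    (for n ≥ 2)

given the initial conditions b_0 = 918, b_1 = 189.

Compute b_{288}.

b_2 = 646·189 + 97·918 = 259
b_3 = 646·259 + 97·189 = 1000
b_4 = 646·1000 + 97·259 = 138
b_5 = 646·138 + 97·1000 = 492
b_6 = 646·492 + 97·138 = 266
b_7 = 646·266 + 97·492 = 607
Continuing the recurrence:
  b_8 = 198;  b_9 = 122;  b_10 = 145;  b_11 = 568;  b_12 = 600;  b_13 = 754
  b_14 = 424;  b_15 = 955;  b_16 = 190;  b_17 = 458;  b_18 = 499;  b_19 = 513
  b_20 = 417;  b_21 = 299;  b_22 = 524;  b_23 = 231;  b_24 = 272;  b_25 = 355
  b_26 = 437;  b_27 = 920;  b_28 = 30;  b_29 = 657;  b_30 = 525;  b_31 = 288
  b_32 = 867;  b_33 = 780;  b_34 = 741;  b_35 = 405;  b_36 = 537;  b_37 = 749
  b_38 = 164;  b_39 = 4;  b_40 = 330;  b_41 = 669;  b_42 = 44;  b_43 = 489
  b_44 = 309;  b_45 = 851;  b_46 = 553;  b_47 = 870;  b_48 = 171;  b_49 = 119
  b_50 = 633;  b_51 = 717;  b_52 = 912;  b_53 = 833;  b_54 = 1002;  b_55 = 604
  b_56 = 31;  b_57 = 921;  b_58 = 645;  b_59 = 498;  b_60 = 853;  b_61 = 1007
  b_62 = 729;  b_63 = 546;  b_64 = 658;  b_65 = 773;  b_66 = 162;  b_67 = 31
  b_68 = 425;  b_69 = 82;  b_70 = 360;  b_71 = 372;  b_72 = 784;  b_73 = 715
  b_74 = 141;  b_75 = 10;  b_76 = 966;  b_77 = 435;  b_78 = 373;  b_79 = 633
  b_80 = 130;  b_81 = 85;  b_82 = 926;  b_83 = 32;  b_84 = 513;  b_85 = 523
  b_86 = 163;  b_87 = 643;  b_88 = 346;  b_89 = 340;  b_90 = 952;  b_91 = 194
  b_92 = 733;  b_93 = 953;  b_94 = 619;  b_95 = 932;  b_96 = 211;  b_97 = 694
  b_98 = 615;  b_99 = 468;  b_100 = 761;  b_101 = 214;  b_102 = 171;  b_103 = 54
  b_104 = 12;  b_105 = 882;  b_106 = 851;  b_107 = 639;  b_108 = 931;  b_109 = 496
  b_110 = 60;  b_111 = 98;  b_112 = 516;  b_113 = 791;  b_114 = 34;  b_115 = 818
  b_116 = 992;  b_117 = 761;  b_118 = 592;  b_119 = 181;  b_120 = 802;  b_121 = 879
  b_122 = 877;  b_123 = 1000;  b_124 = 553;  b_125 = 188;  b_126 = 532;  b_127 = 686
  b_128 = 350;  b_129 = 32;  b_130 = 136;  b_131 = 150;  b_132 = 111;  b_133 = 491
  b_134 = 28;  b_135 = 130;  b_136 = 931;  b_137 = 564;  b_138 = 601;  b_139 = 3
  b_140 = 704;  b_141 = 16;  b_142 = 931;  b_143 = 605;  b_144 = 853;  b_145 = 287
  b_146 = 758;  b_147 = 899;  b_148 = 448;  b_149 = 254;  b_150 = 695;  b_151 = 387
  b_152 = 591;  b_153 = 590;  b_154 = 561;  b_155 = 901;  b_156 = 793;  b_157 = 329
  b_158 = 881;  b_159 = 684;  b_160 = 623;  b_161 = 630;  b_162 = 244;  b_163 = 790
  b_164 = 247;  b_165 = 86;  b_166 = 813;  b_167 = 788;  b_168 = 671;  b_169 = 357
  b_170 = 72;  b_171 = 421;  b_172 = 466;  b_173 = 831;  b_174 = 844;  b_175 = 251
  b_176 = 845;  b_177 = 132;  b_178 = 752;  b_179 = 150;  b_180 = 332;  b_181 = 988
  b_182 = 476;  b_183 = 741;  b_184 = 178;  b_185 = 200;  b_186 = 161;  b_187 = 308
  b_188 = 677;  b_189 = 51;  b_190 = 742;  b_191 = 968;  b_192 = 83;  b_193 = 200
  b_194 = 27;  b_195 = 518;  b_196 = 241;  b_197 = 96;  b_198 = 637;  b_199 = 61
  b_200 = 295;  b_201 = 741;  b_202 = 783;  b_203 = 547;  b_204 = 488;  b_205 = 22
  b_206 = 1008;  b_207 = 479;  b_208 = 583;  b_209 = 310;  b_210 = 525;  b_211 = 935
  b_212 = 94;  b_213 = 69;  b_214 = 215;  b_215 = 287;  b_216 = 421;  b_217 = 132
  b_218 = 993;  b_219 = 450;  b_220 = 574;  b_221 = 764;  b_222 = 326;  b_223 = 166
  b_224 = 625;  b_225 = 108;  b_226 = 232;  b_227 = 926;  b_228 = 165;  b_229 = 666
  b_230 = 263;  b_231 = 412;  b_232 = 62;  b_233 = 305;  b_234 = 235;  b_235 = 784
  b_236 = 543;  b_237 = 19;  b_238 = 369;  b_239 = 75;  b_240 = 496;  b_241 = 775
  b_242 = 875;  b_243 = 719;  b_244 = 453;  b_245 = 150;  b_246 = 590;  b_247 = 162
  b_248 = 442;  b_249 = 564;  b_250 = 591;  b_251 = 606;  b_252 = 807;  b_253 = 938
  b_254 = 125;  b_255 = 206;  b_256 = 914;  b_257 = 990;  b_258 = 709;  b_259 = 103
  b_260 = 105;  b_261 = 128;  b_262 = 45;  b_263 = 117;  b_264 = 236;  b_265 = 347
  b_266 = 858;  b_267 = 689;  b_268 = 613;  b_269 = 709;  b_270 = 867;  b_271 = 248
  b_272 = 129;  b_273 = 436;  b_274 = 550;  b_275 = 46;  b_276 = 328;  b_277 = 424
  b_278 = 1002;  b_279 = 282;  b_280 = 882;  b_281 = 807;  b_282 = 467;  b_283 = 577
  b_284 = 315;  b_285 = 146;  b_286 = 764
b_287 = 646·764 + 97·146 = 179
b_288 = 646·179 + 97·764 = 50

50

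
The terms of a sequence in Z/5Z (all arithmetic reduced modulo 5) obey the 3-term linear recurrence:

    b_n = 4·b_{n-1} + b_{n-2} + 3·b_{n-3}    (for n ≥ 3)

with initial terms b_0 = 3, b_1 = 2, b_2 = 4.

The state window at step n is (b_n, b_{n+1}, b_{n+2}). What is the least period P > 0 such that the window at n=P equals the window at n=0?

n=0: window = (3, 2, 4)
n=1: window = (2, 4, 2)
n=2: window = (4, 2, 3)
n=3: window = (2, 3, 1)
n=4: window = (3, 1, 3)
n=5: window = (1, 3, 2)
n=6: window = (3, 2, 4)
window at n=6 equals window at n=0 → period = 6

6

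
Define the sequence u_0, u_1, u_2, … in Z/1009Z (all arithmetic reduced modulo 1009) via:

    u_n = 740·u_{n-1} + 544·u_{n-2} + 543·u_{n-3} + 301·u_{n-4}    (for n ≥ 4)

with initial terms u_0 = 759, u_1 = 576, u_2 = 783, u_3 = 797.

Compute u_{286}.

u_4 = 740·797 + 544·783 + 543·576 + 301·759 = 72
u_5 = 740·72 + 544·797 + 543·783 + 301·576 = 718
u_6 = 740·718 + 544·72 + 543·797 + 301·783 = 899
u_7 = 740·899 + 544·718 + 543·72 + 301·797 = 947
u_8 = 740·947 + 544·899 + 543·718 + 301·72 = 99
u_9 = 740·99 + 544·947 + 543·899 + 301·718 = 174
Continuing the recurrence:
  u_10 = 814;  u_11 = 586;  u_12 = 818;  u_13 = 835;  u_14 = 605;  u_15 = 928
  u_16 = 163;  u_17 = 556;  u_18 = 546;  u_19 = 765;  u_20 = 268;  u_21 = 702
  u_22 = 916;  u_23 = 719;  u_24 = 916;  u_25 = 817;  u_26 = 240;  u_27 = 948
  u_28 = 594;  u_29 = 638;  u_30 = 939;  u_31 = 107;  u_32 = 279;  u_33 = 970
  u_34 = 525;  u_35 = 74;  u_36 = 571;  u_37 = 571;  u_38 = 64;  u_39 = 155
  u_40 = 815;  u_41 = 69;  u_42 = 521;  u_43 = 140;  u_44 = 839;  u_45 = 773
  u_46 = 27;  u_47 = 848;  u_48 = 768;  u_49 = 581;  u_50 = 587;  u_51 = 26
  u_52 = 326;  u_53 = 328;  u_54 = 424;  u_55 = 1006;  u_56 = 166;  u_57 = 154
  u_58 = 316;  u_59 = 224;  u_60 = 49;  u_61 = 710;  u_62 = 955;  u_63 = 387
  u_64 = 424;  u_65 = 358;  u_66 = 316;  u_67 = 399;  u_68 = 144;  u_69 = 589
  u_70 = 607;  u_71 = 256;  u_72 = 953;  u_73 = 323;  u_74 = 546;  u_75 = 820
  u_76 = 889;  u_77 = 285;  u_78 = 494;  u_79 = 1005;  u_80 = 991;  u_81 = 516
  u_82 = 953;  u_83 = 252;  u_84 = 952;  u_85 = 863;  u_86 = 103;  u_87 = 328
  u_88 = 517;  u_89 = 892;  u_90 = 175;  u_91 = 342;  u_92 = 442;  u_93 = 833
  u_94 = 484;  u_95 = 973;  u_96 = 691;  u_97 = 337;  u_98 = 724;  u_99 = 808
  u_100 = 428;  u_101 = 690;  u_102 = 617;  u_103 = 897;  u_104 = 525;  u_105 = 535
  u_106 = 210;  u_107 = 584;  u_108 = 56;  u_109 = 549;  u_110 = 765;  u_111 = 399
  u_112 = 230;  u_113 = 269;  u_114 = 226;  u_115 = 588;  u_116 = 467;  u_117 = 390
  u_118 = 669;  u_119 = 646;  u_120 = 666;  u_121 = 104;  u_122 = 573;  u_123 = 437
  u_124 = 74;  u_125 = 270;  u_126 = 24;  u_127 = 362;  u_128 = 815;  u_129 = 356
  u_130 = 472;  u_131 = 695;  u_132 = 909;  u_133 = 583;  u_134 = 485;  u_135 = 540
  u_136 = 440;  u_137 = 766;  u_138 = 299;  u_139 = 154;  u_140 = 641;  u_141 = 561
  u_142 = 104;  u_143 = 640;  u_144 = 578;  u_145 = 285;  u_146 = 92;  u_147 = 107
  u_148 = 884;  u_149 = 549;  u_150 = 273;  u_151 = 868;  u_152 = 945;  u_153 = 741
  u_154 = 508;  u_155 = 576;  u_156 = 7;  u_157 = 119;  u_158 = 576;  u_159 = 195
  u_160 = 697;  u_161 = 798;  u_162 = 816;  u_163 = 969;  u_164 = 992;  u_165 = 159
  u_166 = 347;  u_167 = 134;  u_168 = 863;  u_169 = 345;  u_170 = 944;  u_171 = 745
  u_172 = 452;  u_173 = 101;  u_174 = 307;  u_175 = 100;  u_176 = 51;  u_177 = 668
  u_178 = 813;  u_179 = 688;  u_180 = 614;  u_181 = 37;  u_182 = 963;  u_183 = 889
  u_184 = 271;  u_185 = 339;  u_186 = 434;  u_187 = 110;  u_188 = 951;  u_189 = 462
  u_190 = 228;  u_191 = 911;  u_192 = 382;  u_193 = 851;  u_194 = 357;  u_195 = 988
  u_196 = 2;  u_197 = 134;  u_198 = 556;  u_199 = 835;  u_200 = 872;  u_201 = 910
  u_202 = 761;  u_203 = 108;  u_204 = 355;  u_205 = 594;  u_206 = 177;  u_207 = 332
  u_208 = 489;  u_209 = 83;  u_210 = 994;  u_211 = 956;  u_212 = 591;  u_213 = 557
  u_214 = 144;  u_215 = 156;  u_216 = 106;  u_217 = 508;  u_218 = 632;  u_219 = 986
  u_220 = 886;  u_221 = 51;  u_222 = 248;  u_223 = 328;  u_224 = 17;  u_225 = 994
  u_226 = 668;  u_227 = 827;  u_228 = 677;  u_229 = 404;  u_230 = 632;  u_231 = 366
  u_232 = 545;  u_233 = 671;  u_234 = 451;  u_235 = 10;  u_236 = 176;  u_237 = 351
  u_238 = 237;  u_239 = 762;  u_240 = 25;  u_241 = 421;  u_242 = 16;  u_243 = 490
  u_244 = 14;  u_245 = 657;  u_246 = 869;  u_247 = 255;  u_248 = 284;  u_249 = 423
  u_250 = 819;  u_251 = 626;  u_252 = 32;  u_253 = 921;  u_254 = 928;  u_255 = 117
  u_256 = 328;  u_257 = 800;  u_258 = 364;  u_259 = 700;  u_260 = 2;  u_261 = 415
  u_262 = 742;  u_263 = 833;  u_264 = 909;  u_265 = 891;  u_266 = 180;  u_267 = 74
  u_268 = 993;  u_269 = 837;  u_270 = 756;  u_271 = 183;  u_272 = 476;  u_273 = 301
  u_274 = 400;  u_275 = 401;  u_276 = 742;  u_277 = 440;  u_278 = 878;  u_279 = 87
  u_280 = 319;  u_281 = 626;  u_282 = 844;  u_283 = 122;  u_284 = 569
u_285 = 740·569 + 544·122 + 543·844 + 301·626 = 30
u_286 = 740·30 + 544·569 + 543·122 + 301·844 = 212

212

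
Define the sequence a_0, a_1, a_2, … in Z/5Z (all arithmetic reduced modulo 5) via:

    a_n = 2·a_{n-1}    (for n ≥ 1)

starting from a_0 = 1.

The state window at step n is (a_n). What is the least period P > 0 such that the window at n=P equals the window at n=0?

n=0: window = (1)
n=1: window = (2)
n=2: window = (4)
n=3: window = (3)
n=4: window = (1)
window at n=4 equals window at n=0 → period = 4

4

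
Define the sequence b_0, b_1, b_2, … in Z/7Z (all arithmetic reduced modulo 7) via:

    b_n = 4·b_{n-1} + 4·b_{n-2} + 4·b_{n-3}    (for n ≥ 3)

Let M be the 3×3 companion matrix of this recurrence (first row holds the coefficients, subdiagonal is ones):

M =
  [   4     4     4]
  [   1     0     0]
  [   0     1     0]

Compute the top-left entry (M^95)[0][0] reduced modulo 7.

2

(M^95)[0][0] is the top entry after applying M 95 times to the unit state (1, 0, 0). Equivalently it is h_{97} for the auxiliary sequence (h_n) obeying the same recurrence with h_2 = 1 and h_i = 0 for 0 ≤ i < 2:
h_3 = 4·1 + 4·0 + 4·0 = 4
h_4 = 4·4 + 4·1 + 4·0 = 6
h_5 = 4·6 + 4·4 + 4·1 = 2
h_6 = 4·2 + 4·6 + 4·4 = 6
h_7 = 4·6 + 4·2 + 4·6 = 0
h_8 = 4·0 + 4·6 + 4·2 = 4
h_9 = 4·4 + 4·0 + 4·6 = 5
h_10 = 4·5 + 4·4 + 4·0 = 1
h_11 = 4·1 + 4·5 + 4·4 = 5
h_12 = 4·5 + 4·1 + 4·5 = 2
h_13 = 4·2 + 4·5 + 4·1 = 4
h_14 = 4·4 + 4·2 + 4·5 = 2
h_15 = 4·2 + 4·4 + 4·2 = 4
h_16 = 4·4 + 4·2 + 4·4 = 5
h_17 = 4·5 + 4·4 + 4·2 = 2
h_18 = 4·2 + 4·5 + 4·4 = 2
h_19 = 4·2 + 4·2 + 4·5 = 1
h_20 = 4·1 + 4·2 + 4·2 = 6
h_21 = 4·6 + 4·1 + 4·2 = 1
h_22 = 4·1 + 4·6 + 4·1 = 4
h_23 = 4·4 + 4·1 + 4·6 = 2
h_24 = 4·2 + 4·4 + 4·1 = 0
h_25 = 4·0 + 4·2 + 4·4 = 3
h_26 = 4·3 + 4·0 + 4·2 = 6
h_27 = 4·6 + 4·3 + 4·0 = 1
h_28 = 4·1 + 4·6 + 4·3 = 5
h_29 = 4·5 + 4·1 + 4·6 = 6
h_30 = 4·6 + 4·5 + 4·1 = 6
h_31 = 4·6 + 4·6 + 4·5 = 5
h_32 = 4·5 + 4·6 + 4·6 = 5
h_33 = 4·5 + 4·5 + 4·6 = 1
h_34 = 4·1 + 4·5 + 4·5 = 2
h_35 = 4·2 + 4·1 + 4·5 = 4
h_36 = 4·4 + 4·2 + 4·1 = 0
h_37 = 4·0 + 4·4 + 4·2 = 3
h_38 = 4·3 + 4·0 + 4·4 = 0
h_39 = 4·0 + 4·3 + 4·0 = 5
h_40 = 4·5 + 4·0 + 4·3 = 4
h_41 = 4·4 + 4·5 + 4·0 = 1
h_42 = 4·1 + 4·4 + 4·5 = 5
h_43 = 4·5 + 4·1 + 4·4 = 5
h_44 = 4·5 + 4·5 + 4·1 = 2
h_45 = 4·2 + 4·5 + 4·5 = 6
h_46 = 4·6 + 4·2 + 4·5 = 3
h_47 = 4·3 + 4·6 + 4·2 = 2
h_48 = 4·2 + 4·3 + 4·6 = 2
h_49 = 4·2 + 4·2 + 4·3 = 0
h_50 = 4·0 + 4·2 + 4·2 = 2
h_51 = 4·2 + 4·0 + 4·2 = 2
h_52 = 4·2 + 4·2 + 4·0 = 2
h_53 = 4·2 + 4·2 + 4·2 = 3
h_54 = 4·3 + 4·2 + 4·2 = 0
h_55 = 4·0 + 4·3 + 4·2 = 6
h_56 = 4·6 + 4·0 + 4·3 = 1
h_57 = 4·1 + 4·6 + 4·0 = 0
h_58 = 4·0 + 4·1 + 4·6 = 0
h_59 = 4·0 + 4·0 + 4·1 = 4
h_60 = 4·4 + 4·0 + 4·0 = 2
h_61 = 4·2 + 4·4 + 4·0 = 3
h_62 = 4·3 + 4·2 + 4·4 = 1
h_63 = 4·1 + 4·3 + 4·2 = 3
h_64 = 4·3 + 4·1 + 4·3 = 0
h_65 = 4·0 + 4·3 + 4·1 = 2
h_66 = 4·2 + 4·0 + 4·3 = 6
h_67 = 4·6 + 4·2 + 4·0 = 4
h_68 = 4·4 + 4·6 + 4·2 = 6
h_69 = 4·6 + 4·4 + 4·6 = 1
h_70 = 4·1 + 4·6 + 4·4 = 2
h_71 = 4·2 + 4·1 + 4·6 = 1
h_72 = 4·1 + 4·2 + 4·1 = 2
h_73 = 4·2 + 4·1 + 4·2 = 6
h_74 = 4·6 + 4·2 + 4·1 = 1
h_75 = 4·1 + 4·6 + 4·2 = 1
h_76 = 4·1 + 4·1 + 4·6 = 4
h_77 = 4·4 + 4·1 + 4·1 = 3
h_78 = 4·3 + 4·4 + 4·1 = 4
h_79 = 4·4 + 4·3 + 4·4 = 2
h_80 = 4·2 + 4·4 + 4·3 = 1
h_81 = 4·1 + 4·2 + 4·4 = 0
h_82 = 4·0 + 4·1 + 4·2 = 5
h_83 = 4·5 + 4·0 + 4·1 = 3
h_84 = 4·3 + 4·5 + 4·0 = 4
h_85 = 4·4 + 4·3 + 4·5 = 6
h_86 = 4·6 + 4·4 + 4·3 = 3
h_87 = 4·3 + 4·6 + 4·4 = 3
h_88 = 4·3 + 4·3 + 4·6 = 6
h_89 = 4·6 + 4·3 + 4·3 = 6
h_90 = 4·6 + 4·6 + 4·3 = 4
h_91 = 4·4 + 4·6 + 4·6 = 1
h_92 = 4·1 + 4·4 + 4·6 = 2
h_93 = 4·2 + 4·1 + 4·4 = 0
h_94 = 4·0 + 4·2 + 4·1 = 5
h_95 = 4·5 + 4·0 + 4·2 = 0
h_96 = 4·0 + 4·5 + 4·0 = 6
h_97 = 4·6 + 4·0 + 4·5 = 2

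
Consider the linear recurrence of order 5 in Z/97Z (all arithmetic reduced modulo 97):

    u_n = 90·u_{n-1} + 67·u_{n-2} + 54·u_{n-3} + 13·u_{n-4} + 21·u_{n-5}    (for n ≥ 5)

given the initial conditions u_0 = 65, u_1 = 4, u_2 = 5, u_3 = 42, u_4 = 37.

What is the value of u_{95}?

u_5 = 90·37 + 67·42 + 54·5 + 13·4 + 21·65 = 71
u_6 = 90·71 + 67·37 + 54·42 + 13·5 + 21·4 = 34
u_7 = 90·34 + 67·71 + 54·37 + 13·42 + 21·5 = 87
u_8 = 90·87 + 67·34 + 54·71 + 13·37 + 21·42 = 76
u_9 = 90·76 + 67·87 + 54·34 + 13·71 + 21·37 = 6
u_10 = 90·6 + 67·76 + 54·87 + 13·34 + 21·71 = 41
u_11 = 90·41 + 67·6 + 54·76 + 13·87 + 21·34 = 50
u_12 = 90·50 + 67·41 + 54·6 + 13·76 + 21·87 = 7
u_13 = 90·7 + 67·50 + 54·41 + 13·6 + 21·76 = 11
u_14 = 90·11 + 67·7 + 54·50 + 13·41 + 21·6 = 65
u_15 = 90·65 + 67·11 + 54·7 + 13·50 + 21·41 = 37
u_16 = 90·37 + 67·65 + 54·11 + 13·7 + 21·50 = 11
u_17 = 90·11 + 67·37 + 54·65 + 13·11 + 21·7 = 91
u_18 = 90·91 + 67·11 + 54·37 + 13·65 + 21·11 = 70
u_19 = 90·70 + 67·91 + 54·11 + 13·37 + 21·65 = 93
u_20 = 90·93 + 67·70 + 54·91 + 13·11 + 21·37 = 76
u_21 = 90·76 + 67·93 + 54·70 + 13·91 + 21·11 = 29
u_22 = 90·29 + 67·76 + 54·93 + 13·70 + 21·91 = 25
u_23 = 90·25 + 67·29 + 54·76 + 13·93 + 21·70 = 15
u_24 = 90·15 + 67·25 + 54·29 + 13·76 + 21·93 = 63
u_25 = 90·63 + 67·15 + 54·25 + 13·29 + 21·76 = 7
u_26 = 90·7 + 67·63 + 54·15 + 13·25 + 21·29 = 96
u_27 = 90·96 + 67·7 + 54·63 + 13·15 + 21·25 = 39
u_28 = 90·39 + 67·96 + 54·7 + 13·63 + 21·15 = 8
u_29 = 90·8 + 67·39 + 54·96 + 13·7 + 21·63 = 37
u_30 = 90·37 + 67·8 + 54·39 + 13·96 + 21·7 = 92
u_31 = 90·92 + 67·37 + 54·8 + 13·39 + 21·96 = 37
u_32 = 90·37 + 67·92 + 54·37 + 13·8 + 21·39 = 96
u_33 = 90·96 + 67·37 + 54·92 + 13·37 + 21·8 = 52
u_34 = 90·52 + 67·96 + 54·37 + 13·92 + 21·37 = 48
u_35 = 90·48 + 67·52 + 54·96 + 13·37 + 21·92 = 75
u_36 = 90·75 + 67·48 + 54·52 + 13·96 + 21·37 = 55
u_37 = 90·55 + 67·75 + 54·48 + 13·52 + 21·96 = 30
u_38 = 90·30 + 67·55 + 54·75 + 13·48 + 21·52 = 26
u_39 = 90·26 + 67·30 + 54·55 + 13·75 + 21·48 = 88
u_40 = 90·88 + 67·26 + 54·30 + 13·55 + 21·75 = 89
u_41 = 90·89 + 67·88 + 54·26 + 13·30 + 21·55 = 74
u_42 = 90·74 + 67·89 + 54·88 + 13·26 + 21·30 = 10
u_43 = 90·10 + 67·74 + 54·89 + 13·88 + 21·26 = 35
u_44 = 90·35 + 67·10 + 54·74 + 13·89 + 21·88 = 54
u_45 = 90·54 + 67·35 + 54·10 + 13·74 + 21·89 = 3
u_46 = 90·3 + 67·54 + 54·35 + 13·10 + 21·74 = 90
u_47 = 90·90 + 67·3 + 54·54 + 13·35 + 21·10 = 48
u_48 = 90·48 + 67·90 + 54·3 + 13·54 + 21·35 = 18
u_49 = 90·18 + 67·48 + 54·90 + 13·3 + 21·54 = 5
u_50 = 90·5 + 67·18 + 54·48 + 13·90 + 21·3 = 49
u_51 = 90·49 + 67·5 + 54·18 + 13·48 + 21·90 = 83
u_52 = 90·83 + 67·49 + 54·5 + 13·18 + 21·48 = 43
u_53 = 90·43 + 67·83 + 54·49 + 13·5 + 21·18 = 7
u_54 = 90·7 + 67·43 + 54·83 + 13·49 + 21·5 = 5
u_55 = 90·5 + 67·7 + 54·43 + 13·83 + 21·49 = 14
u_56 = 90·14 + 67·5 + 54·7 + 13·43 + 21·83 = 7
u_57 = 90·7 + 67·14 + 54·5 + 13·7 + 21·43 = 19
u_58 = 90·19 + 67·7 + 54·14 + 13·5 + 21·7 = 43
u_59 = 90·43 + 67·19 + 54·7 + 13·14 + 21·5 = 85
u_60 = 90·85 + 67·43 + 54·19 + 13·7 + 21·14 = 11
u_61 = 90·11 + 67·85 + 54·43 + 13·19 + 21·7 = 89
u_62 = 90·89 + 67·11 + 54·85 + 13·43 + 21·19 = 36
u_63 = 90·36 + 67·89 + 54·11 + 13·85 + 21·43 = 68
u_64 = 90·68 + 67·36 + 54·89 + 13·11 + 21·85 = 37
u_65 = 90·37 + 67·68 + 54·36 + 13·89 + 21·11 = 63
u_66 = 90·63 + 67·37 + 54·68 + 13·36 + 21·89 = 93
u_67 = 90·93 + 67·63 + 54·37 + 13·68 + 21·36 = 30
u_68 = 90·30 + 67·93 + 54·63 + 13·37 + 21·68 = 80
u_69 = 90·80 + 67·30 + 54·93 + 13·63 + 21·37 = 17
u_70 = 90·17 + 67·80 + 54·30 + 13·93 + 21·63 = 81
u_71 = 90·81 + 67·17 + 54·80 + 13·30 + 21·93 = 57
u_72 = 90·57 + 67·81 + 54·17 + 13·80 + 21·30 = 50
u_73 = 90·50 + 67·57 + 54·81 + 13·17 + 21·80 = 44
u_74 = 90·44 + 67·50 + 54·57 + 13·81 + 21·17 = 61
u_75 = 90·61 + 67·44 + 54·50 + 13·57 + 21·81 = 0
u_76 = 90·0 + 67·61 + 54·44 + 13·50 + 21·57 = 65
u_77 = 90·65 + 67·0 + 54·61 + 13·44 + 21·50 = 96
u_78 = 90·96 + 67·65 + 54·0 + 13·61 + 21·44 = 65
u_79 = 90·65 + 67·96 + 54·65 + 13·0 + 21·61 = 1
u_80 = 90·1 + 67·65 + 54·96 + 13·65 + 21·0 = 95
u_81 = 90·95 + 67·1 + 54·65 + 13·96 + 21·65 = 93
u_82 = 90·93 + 67·95 + 54·1 + 13·65 + 21·96 = 93
u_83 = 90·93 + 67·93 + 54·95 + 13·1 + 21·65 = 60
u_84 = 90·60 + 67·93 + 54·93 + 13·95 + 21·1 = 61
u_85 = 90·61 + 67·60 + 54·93 + 13·93 + 21·95 = 82
u_86 = 90·82 + 67·61 + 54·60 + 13·93 + 21·93 = 21
u_87 = 90·21 + 67·82 + 54·61 + 13·60 + 21·93 = 25
u_88 = 90·25 + 67·21 + 54·82 + 13·61 + 21·60 = 50
u_89 = 90·50 + 67·25 + 54·21 + 13·82 + 21·61 = 53
u_90 = 90·53 + 67·50 + 54·25 + 13·21 + 21·82 = 19
u_91 = 90·19 + 67·53 + 54·50 + 13·25 + 21·21 = 94
u_92 = 90·94 + 67·19 + 54·53 + 13·50 + 21·25 = 93
u_93 = 90·93 + 67·94 + 54·19 + 13·53 + 21·50 = 70
u_94 = 90·70 + 67·93 + 54·94 + 13·19 + 21·53 = 52
u_95 = 90·52 + 67·70 + 54·93 + 13·94 + 21·19 = 8

8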